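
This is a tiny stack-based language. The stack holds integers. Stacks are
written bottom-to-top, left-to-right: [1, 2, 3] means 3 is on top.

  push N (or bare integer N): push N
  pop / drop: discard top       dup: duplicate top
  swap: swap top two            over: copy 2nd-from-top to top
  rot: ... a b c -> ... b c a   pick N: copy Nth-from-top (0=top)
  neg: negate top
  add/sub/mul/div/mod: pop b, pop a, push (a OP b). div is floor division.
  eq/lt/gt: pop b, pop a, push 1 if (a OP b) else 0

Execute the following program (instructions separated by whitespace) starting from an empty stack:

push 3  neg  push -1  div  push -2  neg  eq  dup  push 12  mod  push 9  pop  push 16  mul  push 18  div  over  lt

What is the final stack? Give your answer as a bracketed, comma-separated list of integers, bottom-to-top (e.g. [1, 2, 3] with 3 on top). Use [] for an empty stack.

After 'push 3': [3]
After 'neg': [-3]
After 'push -1': [-3, -1]
After 'div': [3]
After 'push -2': [3, -2]
After 'neg': [3, 2]
After 'eq': [0]
After 'dup': [0, 0]
After 'push 12': [0, 0, 12]
After 'mod': [0, 0]
After 'push 9': [0, 0, 9]
After 'pop': [0, 0]
After 'push 16': [0, 0, 16]
After 'mul': [0, 0]
After 'push 18': [0, 0, 18]
After 'div': [0, 0]
After 'over': [0, 0, 0]
After 'lt': [0, 0]

Answer: [0, 0]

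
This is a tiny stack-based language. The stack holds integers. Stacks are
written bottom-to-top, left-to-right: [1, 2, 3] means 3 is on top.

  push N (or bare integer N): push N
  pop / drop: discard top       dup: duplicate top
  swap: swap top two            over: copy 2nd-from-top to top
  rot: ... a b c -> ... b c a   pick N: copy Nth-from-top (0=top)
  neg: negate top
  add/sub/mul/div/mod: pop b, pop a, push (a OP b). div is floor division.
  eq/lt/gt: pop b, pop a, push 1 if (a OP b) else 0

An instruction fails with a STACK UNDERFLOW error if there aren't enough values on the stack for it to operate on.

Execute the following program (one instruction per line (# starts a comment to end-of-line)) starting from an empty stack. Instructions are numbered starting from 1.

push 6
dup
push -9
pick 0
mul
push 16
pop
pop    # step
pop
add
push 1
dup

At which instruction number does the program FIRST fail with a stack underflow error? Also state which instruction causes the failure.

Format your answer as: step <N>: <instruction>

Step 1 ('push 6'): stack = [6], depth = 1
Step 2 ('dup'): stack = [6, 6], depth = 2
Step 3 ('push -9'): stack = [6, 6, -9], depth = 3
Step 4 ('pick 0'): stack = [6, 6, -9, -9], depth = 4
Step 5 ('mul'): stack = [6, 6, 81], depth = 3
Step 6 ('push 16'): stack = [6, 6, 81, 16], depth = 4
Step 7 ('pop'): stack = [6, 6, 81], depth = 3
Step 8 ('pop'): stack = [6, 6], depth = 2
Step 9 ('pop'): stack = [6], depth = 1
Step 10 ('add'): needs 2 value(s) but depth is 1 — STACK UNDERFLOW

Answer: step 10: add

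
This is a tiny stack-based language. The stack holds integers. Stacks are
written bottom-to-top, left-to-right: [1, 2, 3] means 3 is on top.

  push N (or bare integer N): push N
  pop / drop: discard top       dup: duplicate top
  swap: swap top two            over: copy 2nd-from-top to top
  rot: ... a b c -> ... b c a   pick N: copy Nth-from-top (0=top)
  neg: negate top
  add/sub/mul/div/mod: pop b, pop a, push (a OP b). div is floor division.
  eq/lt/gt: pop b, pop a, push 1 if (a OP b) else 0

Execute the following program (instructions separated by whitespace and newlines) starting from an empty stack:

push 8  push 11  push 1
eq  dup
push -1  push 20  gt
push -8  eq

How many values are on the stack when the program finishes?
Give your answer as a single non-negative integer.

After 'push 8': stack = [8] (depth 1)
After 'push 11': stack = [8, 11] (depth 2)
After 'push 1': stack = [8, 11, 1] (depth 3)
After 'eq': stack = [8, 0] (depth 2)
After 'dup': stack = [8, 0, 0] (depth 3)
After 'push -1': stack = [8, 0, 0, -1] (depth 4)
After 'push 20': stack = [8, 0, 0, -1, 20] (depth 5)
After 'gt': stack = [8, 0, 0, 0] (depth 4)
After 'push -8': stack = [8, 0, 0, 0, -8] (depth 5)
After 'eq': stack = [8, 0, 0, 0] (depth 4)

Answer: 4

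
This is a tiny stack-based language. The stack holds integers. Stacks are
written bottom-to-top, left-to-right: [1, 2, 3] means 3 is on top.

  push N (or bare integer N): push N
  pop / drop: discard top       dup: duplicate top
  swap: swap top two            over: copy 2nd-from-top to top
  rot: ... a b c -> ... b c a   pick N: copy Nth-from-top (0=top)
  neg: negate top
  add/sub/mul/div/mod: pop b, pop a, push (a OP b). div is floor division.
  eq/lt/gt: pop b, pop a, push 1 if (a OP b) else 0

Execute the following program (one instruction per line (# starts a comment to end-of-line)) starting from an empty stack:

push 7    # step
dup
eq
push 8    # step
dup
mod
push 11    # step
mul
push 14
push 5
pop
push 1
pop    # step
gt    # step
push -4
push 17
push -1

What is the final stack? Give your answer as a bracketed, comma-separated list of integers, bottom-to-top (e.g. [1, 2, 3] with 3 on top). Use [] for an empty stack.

Answer: [1, 0, -4, 17, -1]

Derivation:
After 'push 7': [7]
After 'dup': [7, 7]
After 'eq': [1]
After 'push 8': [1, 8]
After 'dup': [1, 8, 8]
After 'mod': [1, 0]
After 'push 11': [1, 0, 11]
After 'mul': [1, 0]
After 'push 14': [1, 0, 14]
After 'push 5': [1, 0, 14, 5]
After 'pop': [1, 0, 14]
After 'push 1': [1, 0, 14, 1]
After 'pop': [1, 0, 14]
After 'gt': [1, 0]
After 'push -4': [1, 0, -4]
After 'push 17': [1, 0, -4, 17]
After 'push -1': [1, 0, -4, 17, -1]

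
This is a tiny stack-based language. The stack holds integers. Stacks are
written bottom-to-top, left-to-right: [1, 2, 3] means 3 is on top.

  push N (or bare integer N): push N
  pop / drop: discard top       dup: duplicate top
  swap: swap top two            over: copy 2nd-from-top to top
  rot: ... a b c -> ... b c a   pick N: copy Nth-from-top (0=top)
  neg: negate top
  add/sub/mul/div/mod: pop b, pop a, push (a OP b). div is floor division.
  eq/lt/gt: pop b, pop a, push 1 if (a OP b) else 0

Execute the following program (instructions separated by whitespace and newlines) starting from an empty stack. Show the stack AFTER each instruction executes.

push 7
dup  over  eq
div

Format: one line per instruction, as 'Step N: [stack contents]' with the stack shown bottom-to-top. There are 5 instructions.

Step 1: [7]
Step 2: [7, 7]
Step 3: [7, 7, 7]
Step 4: [7, 1]
Step 5: [7]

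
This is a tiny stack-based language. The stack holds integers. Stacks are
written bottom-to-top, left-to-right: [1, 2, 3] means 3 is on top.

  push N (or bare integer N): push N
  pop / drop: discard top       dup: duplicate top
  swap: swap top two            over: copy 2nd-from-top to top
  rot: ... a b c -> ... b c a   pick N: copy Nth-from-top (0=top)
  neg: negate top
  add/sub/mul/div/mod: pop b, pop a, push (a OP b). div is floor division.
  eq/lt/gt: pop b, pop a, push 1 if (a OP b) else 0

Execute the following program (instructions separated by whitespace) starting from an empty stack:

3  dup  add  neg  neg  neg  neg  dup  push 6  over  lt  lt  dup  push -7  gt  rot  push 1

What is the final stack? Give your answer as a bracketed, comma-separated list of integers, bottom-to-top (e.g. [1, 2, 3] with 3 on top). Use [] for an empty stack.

After 'push 3': [3]
After 'dup': [3, 3]
After 'add': [6]
After 'neg': [-6]
After 'neg': [6]
After 'neg': [-6]
After 'neg': [6]
After 'dup': [6, 6]
After 'push 6': [6, 6, 6]
After 'over': [6, 6, 6, 6]
After 'lt': [6, 6, 0]
After 'lt': [6, 0]
After 'dup': [6, 0, 0]
After 'push -7': [6, 0, 0, -7]
After 'gt': [6, 0, 1]
After 'rot': [0, 1, 6]
After 'push 1': [0, 1, 6, 1]

Answer: [0, 1, 6, 1]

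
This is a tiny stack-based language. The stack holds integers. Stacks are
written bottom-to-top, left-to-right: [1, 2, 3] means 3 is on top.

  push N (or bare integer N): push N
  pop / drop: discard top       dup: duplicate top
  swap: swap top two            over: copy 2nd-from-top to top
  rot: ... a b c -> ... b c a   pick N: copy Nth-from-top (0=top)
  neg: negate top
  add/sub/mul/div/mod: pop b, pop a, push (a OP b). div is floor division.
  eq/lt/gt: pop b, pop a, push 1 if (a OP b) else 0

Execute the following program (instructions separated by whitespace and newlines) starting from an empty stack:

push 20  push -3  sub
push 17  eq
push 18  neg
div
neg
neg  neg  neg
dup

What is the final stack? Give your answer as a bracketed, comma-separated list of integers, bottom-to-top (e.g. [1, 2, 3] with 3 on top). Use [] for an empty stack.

After 'push 20': [20]
After 'push -3': [20, -3]
After 'sub': [23]
After 'push 17': [23, 17]
After 'eq': [0]
After 'push 18': [0, 18]
After 'neg': [0, -18]
After 'div': [0]
After 'neg': [0]
After 'neg': [0]
After 'neg': [0]
After 'neg': [0]
After 'dup': [0, 0]

Answer: [0, 0]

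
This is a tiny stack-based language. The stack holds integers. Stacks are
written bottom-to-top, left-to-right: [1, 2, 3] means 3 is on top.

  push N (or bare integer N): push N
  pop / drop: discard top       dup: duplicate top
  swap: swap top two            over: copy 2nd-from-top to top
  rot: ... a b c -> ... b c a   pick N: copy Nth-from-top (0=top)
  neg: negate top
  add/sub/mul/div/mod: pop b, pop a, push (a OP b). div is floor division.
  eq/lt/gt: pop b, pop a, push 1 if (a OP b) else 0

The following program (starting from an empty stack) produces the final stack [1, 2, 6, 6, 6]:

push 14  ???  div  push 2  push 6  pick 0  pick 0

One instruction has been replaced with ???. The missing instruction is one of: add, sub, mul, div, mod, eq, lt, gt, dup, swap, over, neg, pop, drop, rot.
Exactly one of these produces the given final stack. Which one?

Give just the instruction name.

Stack before ???: [14]
Stack after ???:  [14, 14]
The instruction that transforms [14] -> [14, 14] is: dup

Answer: dup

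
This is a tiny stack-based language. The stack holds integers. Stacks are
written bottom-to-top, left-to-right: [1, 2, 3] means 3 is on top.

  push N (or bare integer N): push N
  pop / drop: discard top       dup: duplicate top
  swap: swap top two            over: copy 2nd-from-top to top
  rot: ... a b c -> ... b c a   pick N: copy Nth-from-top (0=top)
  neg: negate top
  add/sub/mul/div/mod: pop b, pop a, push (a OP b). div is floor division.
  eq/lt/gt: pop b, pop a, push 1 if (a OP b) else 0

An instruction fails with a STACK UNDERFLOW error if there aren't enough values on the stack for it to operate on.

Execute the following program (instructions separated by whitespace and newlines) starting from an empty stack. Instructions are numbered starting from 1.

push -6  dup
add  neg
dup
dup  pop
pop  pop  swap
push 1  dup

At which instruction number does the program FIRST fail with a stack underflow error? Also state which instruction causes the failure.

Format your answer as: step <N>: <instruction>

Answer: step 10: swap

Derivation:
Step 1 ('push -6'): stack = [-6], depth = 1
Step 2 ('dup'): stack = [-6, -6], depth = 2
Step 3 ('add'): stack = [-12], depth = 1
Step 4 ('neg'): stack = [12], depth = 1
Step 5 ('dup'): stack = [12, 12], depth = 2
Step 6 ('dup'): stack = [12, 12, 12], depth = 3
Step 7 ('pop'): stack = [12, 12], depth = 2
Step 8 ('pop'): stack = [12], depth = 1
Step 9 ('pop'): stack = [], depth = 0
Step 10 ('swap'): needs 2 value(s) but depth is 0 — STACK UNDERFLOW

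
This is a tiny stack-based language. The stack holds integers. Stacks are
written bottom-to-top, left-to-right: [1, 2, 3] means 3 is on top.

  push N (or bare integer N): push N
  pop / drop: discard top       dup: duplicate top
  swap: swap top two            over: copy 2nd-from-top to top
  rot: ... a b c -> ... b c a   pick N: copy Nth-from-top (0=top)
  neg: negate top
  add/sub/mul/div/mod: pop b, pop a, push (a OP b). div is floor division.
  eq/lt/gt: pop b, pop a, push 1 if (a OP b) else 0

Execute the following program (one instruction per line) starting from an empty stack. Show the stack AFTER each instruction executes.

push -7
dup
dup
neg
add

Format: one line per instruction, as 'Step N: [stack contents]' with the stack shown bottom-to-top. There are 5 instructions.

Step 1: [-7]
Step 2: [-7, -7]
Step 3: [-7, -7, -7]
Step 4: [-7, -7, 7]
Step 5: [-7, 0]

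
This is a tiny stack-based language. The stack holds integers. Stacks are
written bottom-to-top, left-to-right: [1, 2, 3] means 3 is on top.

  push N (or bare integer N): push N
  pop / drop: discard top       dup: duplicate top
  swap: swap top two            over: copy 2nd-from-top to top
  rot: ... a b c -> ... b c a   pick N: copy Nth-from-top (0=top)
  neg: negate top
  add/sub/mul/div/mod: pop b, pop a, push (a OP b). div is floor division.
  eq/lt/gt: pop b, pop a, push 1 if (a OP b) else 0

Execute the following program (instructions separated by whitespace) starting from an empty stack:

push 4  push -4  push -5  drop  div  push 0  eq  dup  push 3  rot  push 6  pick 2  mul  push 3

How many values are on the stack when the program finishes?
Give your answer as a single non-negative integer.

Answer: 5

Derivation:
After 'push 4': stack = [4] (depth 1)
After 'push -4': stack = [4, -4] (depth 2)
After 'push -5': stack = [4, -4, -5] (depth 3)
After 'drop': stack = [4, -4] (depth 2)
After 'div': stack = [-1] (depth 1)
After 'push 0': stack = [-1, 0] (depth 2)
After 'eq': stack = [0] (depth 1)
After 'dup': stack = [0, 0] (depth 2)
After 'push 3': stack = [0, 0, 3] (depth 3)
After 'rot': stack = [0, 3, 0] (depth 3)
After 'push 6': stack = [0, 3, 0, 6] (depth 4)
After 'pick 2': stack = [0, 3, 0, 6, 3] (depth 5)
After 'mul': stack = [0, 3, 0, 18] (depth 4)
After 'push 3': stack = [0, 3, 0, 18, 3] (depth 5)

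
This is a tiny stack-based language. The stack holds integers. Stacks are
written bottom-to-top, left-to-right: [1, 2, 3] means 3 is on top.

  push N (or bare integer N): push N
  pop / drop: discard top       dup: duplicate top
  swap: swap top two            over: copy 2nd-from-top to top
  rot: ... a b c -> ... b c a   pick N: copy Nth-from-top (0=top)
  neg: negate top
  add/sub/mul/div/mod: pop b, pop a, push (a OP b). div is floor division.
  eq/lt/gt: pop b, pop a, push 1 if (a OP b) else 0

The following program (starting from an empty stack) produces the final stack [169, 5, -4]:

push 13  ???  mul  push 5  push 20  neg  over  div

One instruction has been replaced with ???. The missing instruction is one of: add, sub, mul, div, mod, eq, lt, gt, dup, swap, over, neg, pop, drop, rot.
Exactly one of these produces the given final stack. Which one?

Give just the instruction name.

Answer: dup

Derivation:
Stack before ???: [13]
Stack after ???:  [13, 13]
The instruction that transforms [13] -> [13, 13] is: dup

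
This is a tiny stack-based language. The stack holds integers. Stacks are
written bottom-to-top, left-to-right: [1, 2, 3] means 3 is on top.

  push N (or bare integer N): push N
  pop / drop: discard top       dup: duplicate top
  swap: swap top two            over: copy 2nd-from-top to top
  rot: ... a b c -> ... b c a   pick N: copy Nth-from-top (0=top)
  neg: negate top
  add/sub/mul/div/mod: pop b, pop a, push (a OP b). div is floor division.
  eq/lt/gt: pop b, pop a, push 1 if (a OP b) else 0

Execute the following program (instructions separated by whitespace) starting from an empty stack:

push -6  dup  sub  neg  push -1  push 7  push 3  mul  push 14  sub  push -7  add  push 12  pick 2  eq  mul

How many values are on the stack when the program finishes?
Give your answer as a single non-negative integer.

After 'push -6': stack = [-6] (depth 1)
After 'dup': stack = [-6, -6] (depth 2)
After 'sub': stack = [0] (depth 1)
After 'neg': stack = [0] (depth 1)
After 'push -1': stack = [0, -1] (depth 2)
After 'push 7': stack = [0, -1, 7] (depth 3)
After 'push 3': stack = [0, -1, 7, 3] (depth 4)
After 'mul': stack = [0, -1, 21] (depth 3)
After 'push 14': stack = [0, -1, 21, 14] (depth 4)
After 'sub': stack = [0, -1, 7] (depth 3)
After 'push -7': stack = [0, -1, 7, -7] (depth 4)
After 'add': stack = [0, -1, 0] (depth 3)
After 'push 12': stack = [0, -1, 0, 12] (depth 4)
After 'pick 2': stack = [0, -1, 0, 12, -1] (depth 5)
After 'eq': stack = [0, -1, 0, 0] (depth 4)
After 'mul': stack = [0, -1, 0] (depth 3)

Answer: 3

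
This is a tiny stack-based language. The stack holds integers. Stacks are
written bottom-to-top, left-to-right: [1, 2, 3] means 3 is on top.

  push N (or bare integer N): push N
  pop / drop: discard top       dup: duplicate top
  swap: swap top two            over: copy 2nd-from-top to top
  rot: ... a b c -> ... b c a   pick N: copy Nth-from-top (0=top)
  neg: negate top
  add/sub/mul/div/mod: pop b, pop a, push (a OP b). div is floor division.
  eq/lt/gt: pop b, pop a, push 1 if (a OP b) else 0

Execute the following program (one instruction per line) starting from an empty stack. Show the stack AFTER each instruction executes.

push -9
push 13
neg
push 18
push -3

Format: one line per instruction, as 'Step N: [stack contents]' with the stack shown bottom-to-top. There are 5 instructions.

Step 1: [-9]
Step 2: [-9, 13]
Step 3: [-9, -13]
Step 4: [-9, -13, 18]
Step 5: [-9, -13, 18, -3]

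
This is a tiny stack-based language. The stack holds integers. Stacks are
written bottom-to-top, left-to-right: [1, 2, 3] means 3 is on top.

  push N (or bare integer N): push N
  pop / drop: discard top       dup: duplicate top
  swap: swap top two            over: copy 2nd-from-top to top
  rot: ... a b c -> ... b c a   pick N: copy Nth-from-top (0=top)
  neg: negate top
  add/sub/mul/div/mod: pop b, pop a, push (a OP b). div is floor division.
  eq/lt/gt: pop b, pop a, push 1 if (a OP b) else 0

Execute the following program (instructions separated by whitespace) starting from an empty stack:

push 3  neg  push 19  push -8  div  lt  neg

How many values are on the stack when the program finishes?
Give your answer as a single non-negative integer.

Answer: 1

Derivation:
After 'push 3': stack = [3] (depth 1)
After 'neg': stack = [-3] (depth 1)
After 'push 19': stack = [-3, 19] (depth 2)
After 'push -8': stack = [-3, 19, -8] (depth 3)
After 'div': stack = [-3, -3] (depth 2)
After 'lt': stack = [0] (depth 1)
After 'neg': stack = [0] (depth 1)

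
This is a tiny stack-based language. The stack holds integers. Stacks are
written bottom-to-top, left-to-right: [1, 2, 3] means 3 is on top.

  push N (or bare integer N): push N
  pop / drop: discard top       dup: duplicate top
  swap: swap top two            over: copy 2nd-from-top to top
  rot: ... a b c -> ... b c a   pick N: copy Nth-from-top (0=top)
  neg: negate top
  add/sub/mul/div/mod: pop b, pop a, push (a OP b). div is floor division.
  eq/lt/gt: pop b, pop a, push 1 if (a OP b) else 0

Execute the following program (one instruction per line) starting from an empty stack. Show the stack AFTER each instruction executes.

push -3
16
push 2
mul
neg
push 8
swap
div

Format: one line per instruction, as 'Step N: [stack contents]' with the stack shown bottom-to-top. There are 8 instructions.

Step 1: [-3]
Step 2: [-3, 16]
Step 3: [-3, 16, 2]
Step 4: [-3, 32]
Step 5: [-3, -32]
Step 6: [-3, -32, 8]
Step 7: [-3, 8, -32]
Step 8: [-3, -1]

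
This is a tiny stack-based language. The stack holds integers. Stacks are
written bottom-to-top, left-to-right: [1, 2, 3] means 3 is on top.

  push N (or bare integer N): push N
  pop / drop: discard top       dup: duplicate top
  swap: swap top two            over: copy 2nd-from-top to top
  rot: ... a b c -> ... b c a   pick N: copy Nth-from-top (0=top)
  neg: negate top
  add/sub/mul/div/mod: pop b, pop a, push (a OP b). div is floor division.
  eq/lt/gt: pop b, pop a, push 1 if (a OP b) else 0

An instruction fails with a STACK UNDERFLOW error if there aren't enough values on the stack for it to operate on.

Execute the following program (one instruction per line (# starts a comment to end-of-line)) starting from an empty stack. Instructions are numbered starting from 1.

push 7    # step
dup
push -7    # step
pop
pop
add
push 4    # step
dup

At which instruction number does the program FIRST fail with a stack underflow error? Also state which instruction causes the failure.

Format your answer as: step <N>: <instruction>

Answer: step 6: add

Derivation:
Step 1 ('push 7'): stack = [7], depth = 1
Step 2 ('dup'): stack = [7, 7], depth = 2
Step 3 ('push -7'): stack = [7, 7, -7], depth = 3
Step 4 ('pop'): stack = [7, 7], depth = 2
Step 5 ('pop'): stack = [7], depth = 1
Step 6 ('add'): needs 2 value(s) but depth is 1 — STACK UNDERFLOW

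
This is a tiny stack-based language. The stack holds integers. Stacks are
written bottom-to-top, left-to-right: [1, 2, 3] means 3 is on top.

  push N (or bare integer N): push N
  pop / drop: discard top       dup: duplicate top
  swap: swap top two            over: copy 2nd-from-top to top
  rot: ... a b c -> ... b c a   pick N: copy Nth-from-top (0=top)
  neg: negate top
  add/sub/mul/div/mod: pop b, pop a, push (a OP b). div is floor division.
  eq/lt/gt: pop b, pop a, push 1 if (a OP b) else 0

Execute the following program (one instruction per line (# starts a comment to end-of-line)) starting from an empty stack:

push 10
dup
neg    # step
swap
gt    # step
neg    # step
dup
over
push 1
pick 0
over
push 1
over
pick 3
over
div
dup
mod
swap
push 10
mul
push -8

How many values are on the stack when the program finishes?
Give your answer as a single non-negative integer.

After 'push 10': stack = [10] (depth 1)
After 'dup': stack = [10, 10] (depth 2)
After 'neg': stack = [10, -10] (depth 2)
After 'swap': stack = [-10, 10] (depth 2)
After 'gt': stack = [0] (depth 1)
After 'neg': stack = [0] (depth 1)
After 'dup': stack = [0, 0] (depth 2)
After 'over': stack = [0, 0, 0] (depth 3)
After 'push 1': stack = [0, 0, 0, 1] (depth 4)
After 'pick 0': stack = [0, 0, 0, 1, 1] (depth 5)
  ...
After 'over': stack = [0, 0, 0, 1, 1, 1, 1, 1] (depth 8)
After 'pick 3': stack = [0, 0, 0, 1, 1, 1, 1, 1, 1] (depth 9)
After 'over': stack = [0, 0, 0, 1, 1, 1, 1, 1, 1, 1] (depth 10)
After 'div': stack = [0, 0, 0, 1, 1, 1, 1, 1, 1] (depth 9)
After 'dup': stack = [0, 0, 0, 1, 1, 1, 1, 1, 1, 1] (depth 10)
After 'mod': stack = [0, 0, 0, 1, 1, 1, 1, 1, 0] (depth 9)
After 'swap': stack = [0, 0, 0, 1, 1, 1, 1, 0, 1] (depth 9)
After 'push 10': stack = [0, 0, 0, 1, 1, 1, 1, 0, 1, 10] (depth 10)
After 'mul': stack = [0, 0, 0, 1, 1, 1, 1, 0, 10] (depth 9)
After 'push -8': stack = [0, 0, 0, 1, 1, 1, 1, 0, 10, -8] (depth 10)

Answer: 10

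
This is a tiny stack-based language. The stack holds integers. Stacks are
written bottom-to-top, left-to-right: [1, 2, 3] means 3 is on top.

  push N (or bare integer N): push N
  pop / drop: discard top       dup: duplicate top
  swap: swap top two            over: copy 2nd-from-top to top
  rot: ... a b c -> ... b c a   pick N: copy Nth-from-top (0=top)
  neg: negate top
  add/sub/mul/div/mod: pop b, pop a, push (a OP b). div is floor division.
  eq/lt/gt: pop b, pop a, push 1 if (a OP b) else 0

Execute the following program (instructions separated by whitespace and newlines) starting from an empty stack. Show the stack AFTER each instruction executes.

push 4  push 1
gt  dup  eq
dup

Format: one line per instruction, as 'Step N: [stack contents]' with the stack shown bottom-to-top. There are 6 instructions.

Step 1: [4]
Step 2: [4, 1]
Step 3: [1]
Step 4: [1, 1]
Step 5: [1]
Step 6: [1, 1]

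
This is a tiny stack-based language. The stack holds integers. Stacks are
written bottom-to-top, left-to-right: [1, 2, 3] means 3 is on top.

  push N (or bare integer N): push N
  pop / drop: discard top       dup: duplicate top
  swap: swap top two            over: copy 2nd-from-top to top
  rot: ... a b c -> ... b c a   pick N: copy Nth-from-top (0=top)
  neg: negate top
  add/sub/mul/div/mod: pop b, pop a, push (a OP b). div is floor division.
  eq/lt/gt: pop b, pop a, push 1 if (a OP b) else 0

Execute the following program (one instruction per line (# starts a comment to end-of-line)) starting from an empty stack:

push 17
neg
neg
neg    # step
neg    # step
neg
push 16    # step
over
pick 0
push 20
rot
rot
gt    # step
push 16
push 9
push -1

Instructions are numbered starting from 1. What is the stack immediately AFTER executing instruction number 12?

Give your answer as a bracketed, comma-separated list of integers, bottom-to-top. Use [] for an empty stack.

Step 1 ('push 17'): [17]
Step 2 ('neg'): [-17]
Step 3 ('neg'): [17]
Step 4 ('neg'): [-17]
Step 5 ('neg'): [17]
Step 6 ('neg'): [-17]
Step 7 ('push 16'): [-17, 16]
Step 8 ('over'): [-17, 16, -17]
Step 9 ('pick 0'): [-17, 16, -17, -17]
Step 10 ('push 20'): [-17, 16, -17, -17, 20]
Step 11 ('rot'): [-17, 16, -17, 20, -17]
Step 12 ('rot'): [-17, 16, 20, -17, -17]

Answer: [-17, 16, 20, -17, -17]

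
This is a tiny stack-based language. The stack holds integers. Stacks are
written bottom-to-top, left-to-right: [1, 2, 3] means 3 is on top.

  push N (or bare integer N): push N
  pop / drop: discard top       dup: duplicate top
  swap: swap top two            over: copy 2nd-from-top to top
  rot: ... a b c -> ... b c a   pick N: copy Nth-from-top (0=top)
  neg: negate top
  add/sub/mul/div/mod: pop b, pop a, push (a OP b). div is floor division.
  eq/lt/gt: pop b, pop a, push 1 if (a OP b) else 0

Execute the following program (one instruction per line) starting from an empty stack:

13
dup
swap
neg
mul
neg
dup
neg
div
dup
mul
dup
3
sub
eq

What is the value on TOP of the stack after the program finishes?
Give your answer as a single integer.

Answer: 0

Derivation:
After 'push 13': [13]
After 'dup': [13, 13]
After 'swap': [13, 13]
After 'neg': [13, -13]
After 'mul': [-169]
After 'neg': [169]
After 'dup': [169, 169]
After 'neg': [169, -169]
After 'div': [-1]
After 'dup': [-1, -1]
After 'mul': [1]
After 'dup': [1, 1]
After 'push 3': [1, 1, 3]
After 'sub': [1, -2]
After 'eq': [0]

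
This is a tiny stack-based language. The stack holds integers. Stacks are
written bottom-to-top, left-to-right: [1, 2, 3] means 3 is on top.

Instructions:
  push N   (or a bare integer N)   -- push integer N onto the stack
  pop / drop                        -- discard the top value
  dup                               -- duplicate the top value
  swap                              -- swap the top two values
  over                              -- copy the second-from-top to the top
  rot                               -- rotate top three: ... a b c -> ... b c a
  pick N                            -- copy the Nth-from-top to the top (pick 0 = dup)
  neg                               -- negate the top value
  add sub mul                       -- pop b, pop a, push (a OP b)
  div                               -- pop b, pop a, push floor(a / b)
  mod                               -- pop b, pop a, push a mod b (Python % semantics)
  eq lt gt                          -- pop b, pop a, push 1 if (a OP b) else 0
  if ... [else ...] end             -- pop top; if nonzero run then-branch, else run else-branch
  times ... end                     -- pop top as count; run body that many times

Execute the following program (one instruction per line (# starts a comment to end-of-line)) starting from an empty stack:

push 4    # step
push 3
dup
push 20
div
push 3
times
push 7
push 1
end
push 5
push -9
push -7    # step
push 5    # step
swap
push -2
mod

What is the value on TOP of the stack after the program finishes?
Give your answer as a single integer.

After 'push 4': [4]
After 'push 3': [4, 3]
After 'dup': [4, 3, 3]
After 'push 20': [4, 3, 3, 20]
After 'div': [4, 3, 0]
After 'push 3': [4, 3, 0, 3]
After 'times': [4, 3, 0]
After 'push 7': [4, 3, 0, 7]
After 'push 1': [4, 3, 0, 7, 1]
After 'push 7': [4, 3, 0, 7, 1, 7]
After 'push 1': [4, 3, 0, 7, 1, 7, 1]
After 'push 7': [4, 3, 0, 7, 1, 7, 1, 7]
After 'push 1': [4, 3, 0, 7, 1, 7, 1, 7, 1]
After 'push 5': [4, 3, 0, 7, 1, 7, 1, 7, 1, 5]
After 'push -9': [4, 3, 0, 7, 1, 7, 1, 7, 1, 5, -9]
After 'push -7': [4, 3, 0, 7, 1, 7, 1, 7, 1, 5, -9, -7]
After 'push 5': [4, 3, 0, 7, 1, 7, 1, 7, 1, 5, -9, -7, 5]
After 'swap': [4, 3, 0, 7, 1, 7, 1, 7, 1, 5, -9, 5, -7]
After 'push -2': [4, 3, 0, 7, 1, 7, 1, 7, 1, 5, -9, 5, -7, -2]
After 'mod': [4, 3, 0, 7, 1, 7, 1, 7, 1, 5, -9, 5, -1]

Answer: -1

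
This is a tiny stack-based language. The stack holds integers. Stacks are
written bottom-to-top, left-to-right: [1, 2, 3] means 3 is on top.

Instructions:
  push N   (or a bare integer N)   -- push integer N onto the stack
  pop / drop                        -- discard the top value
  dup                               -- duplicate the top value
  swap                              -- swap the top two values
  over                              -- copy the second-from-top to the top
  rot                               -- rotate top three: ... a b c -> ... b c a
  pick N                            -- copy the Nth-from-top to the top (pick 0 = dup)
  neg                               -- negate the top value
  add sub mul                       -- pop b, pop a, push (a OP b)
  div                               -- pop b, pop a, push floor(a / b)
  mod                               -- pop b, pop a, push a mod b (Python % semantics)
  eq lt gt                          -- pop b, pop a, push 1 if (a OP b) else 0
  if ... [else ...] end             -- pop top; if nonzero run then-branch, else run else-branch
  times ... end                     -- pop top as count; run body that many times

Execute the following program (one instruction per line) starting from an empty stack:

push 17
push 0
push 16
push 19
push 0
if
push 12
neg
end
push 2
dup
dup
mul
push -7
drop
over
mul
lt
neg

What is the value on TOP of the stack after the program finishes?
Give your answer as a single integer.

After 'push 17': [17]
After 'push 0': [17, 0]
After 'push 16': [17, 0, 16]
After 'push 19': [17, 0, 16, 19]
After 'push 0': [17, 0, 16, 19, 0]
After 'if': [17, 0, 16, 19]
After 'push 2': [17, 0, 16, 19, 2]
After 'dup': [17, 0, 16, 19, 2, 2]
After 'dup': [17, 0, 16, 19, 2, 2, 2]
After 'mul': [17, 0, 16, 19, 2, 4]
After 'push -7': [17, 0, 16, 19, 2, 4, -7]
After 'drop': [17, 0, 16, 19, 2, 4]
After 'over': [17, 0, 16, 19, 2, 4, 2]
After 'mul': [17, 0, 16, 19, 2, 8]
After 'lt': [17, 0, 16, 19, 1]
After 'neg': [17, 0, 16, 19, -1]

Answer: -1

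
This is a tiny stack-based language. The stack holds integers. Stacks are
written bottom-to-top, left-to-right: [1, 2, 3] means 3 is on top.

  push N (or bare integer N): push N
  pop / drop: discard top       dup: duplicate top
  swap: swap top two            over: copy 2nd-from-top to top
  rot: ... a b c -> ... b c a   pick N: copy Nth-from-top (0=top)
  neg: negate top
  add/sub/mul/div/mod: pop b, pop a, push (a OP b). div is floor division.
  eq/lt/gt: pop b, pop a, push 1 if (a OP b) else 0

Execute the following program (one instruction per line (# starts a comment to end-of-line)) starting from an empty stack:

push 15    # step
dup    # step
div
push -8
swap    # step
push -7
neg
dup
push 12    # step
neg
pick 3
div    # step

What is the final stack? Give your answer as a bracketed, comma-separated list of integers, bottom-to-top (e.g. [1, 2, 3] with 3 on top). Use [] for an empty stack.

Answer: [-8, 1, 7, 7, -12]

Derivation:
After 'push 15': [15]
After 'dup': [15, 15]
After 'div': [1]
After 'push -8': [1, -8]
After 'swap': [-8, 1]
After 'push -7': [-8, 1, -7]
After 'neg': [-8, 1, 7]
After 'dup': [-8, 1, 7, 7]
After 'push 12': [-8, 1, 7, 7, 12]
After 'neg': [-8, 1, 7, 7, -12]
After 'pick 3': [-8, 1, 7, 7, -12, 1]
After 'div': [-8, 1, 7, 7, -12]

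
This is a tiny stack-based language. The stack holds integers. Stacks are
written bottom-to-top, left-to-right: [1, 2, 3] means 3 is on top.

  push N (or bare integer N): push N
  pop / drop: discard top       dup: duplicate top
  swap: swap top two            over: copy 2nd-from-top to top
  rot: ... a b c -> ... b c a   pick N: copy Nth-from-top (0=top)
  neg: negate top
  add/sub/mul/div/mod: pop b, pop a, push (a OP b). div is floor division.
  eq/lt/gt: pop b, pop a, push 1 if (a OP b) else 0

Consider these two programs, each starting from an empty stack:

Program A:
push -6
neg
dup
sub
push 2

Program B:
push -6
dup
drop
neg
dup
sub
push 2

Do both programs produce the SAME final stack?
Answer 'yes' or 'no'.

Program A trace:
  After 'push -6': [-6]
  After 'neg': [6]
  After 'dup': [6, 6]
  After 'sub': [0]
  After 'push 2': [0, 2]
Program A final stack: [0, 2]

Program B trace:
  After 'push -6': [-6]
  After 'dup': [-6, -6]
  After 'drop': [-6]
  After 'neg': [6]
  After 'dup': [6, 6]
  After 'sub': [0]
  After 'push 2': [0, 2]
Program B final stack: [0, 2]
Same: yes

Answer: yes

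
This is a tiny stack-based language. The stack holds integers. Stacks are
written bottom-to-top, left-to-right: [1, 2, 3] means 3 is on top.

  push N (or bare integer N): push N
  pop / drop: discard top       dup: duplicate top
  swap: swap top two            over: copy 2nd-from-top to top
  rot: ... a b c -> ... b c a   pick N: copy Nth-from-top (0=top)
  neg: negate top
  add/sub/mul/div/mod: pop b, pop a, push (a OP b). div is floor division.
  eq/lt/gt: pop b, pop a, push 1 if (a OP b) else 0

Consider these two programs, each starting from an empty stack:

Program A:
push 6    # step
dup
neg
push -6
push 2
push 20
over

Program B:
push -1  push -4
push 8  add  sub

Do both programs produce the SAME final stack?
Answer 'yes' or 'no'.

Program A trace:
  After 'push 6': [6]
  After 'dup': [6, 6]
  After 'neg': [6, -6]
  After 'push -6': [6, -6, -6]
  After 'push 2': [6, -6, -6, 2]
  After 'push 20': [6, -6, -6, 2, 20]
  After 'over': [6, -6, -6, 2, 20, 2]
Program A final stack: [6, -6, -6, 2, 20, 2]

Program B trace:
  After 'push -1': [-1]
  After 'push -4': [-1, -4]
  After 'push 8': [-1, -4, 8]
  After 'add': [-1, 4]
  After 'sub': [-5]
Program B final stack: [-5]
Same: no

Answer: no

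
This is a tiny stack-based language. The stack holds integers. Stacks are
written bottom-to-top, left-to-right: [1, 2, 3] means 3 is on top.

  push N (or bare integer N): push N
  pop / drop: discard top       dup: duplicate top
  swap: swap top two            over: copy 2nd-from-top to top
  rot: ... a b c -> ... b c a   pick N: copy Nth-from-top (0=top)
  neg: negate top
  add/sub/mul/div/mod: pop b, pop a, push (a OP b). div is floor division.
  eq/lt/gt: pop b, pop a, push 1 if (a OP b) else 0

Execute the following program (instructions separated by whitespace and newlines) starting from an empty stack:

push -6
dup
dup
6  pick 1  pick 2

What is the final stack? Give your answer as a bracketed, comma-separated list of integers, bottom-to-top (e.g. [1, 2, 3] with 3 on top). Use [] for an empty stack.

After 'push -6': [-6]
After 'dup': [-6, -6]
After 'dup': [-6, -6, -6]
After 'push 6': [-6, -6, -6, 6]
After 'pick 1': [-6, -6, -6, 6, -6]
After 'pick 2': [-6, -6, -6, 6, -6, -6]

Answer: [-6, -6, -6, 6, -6, -6]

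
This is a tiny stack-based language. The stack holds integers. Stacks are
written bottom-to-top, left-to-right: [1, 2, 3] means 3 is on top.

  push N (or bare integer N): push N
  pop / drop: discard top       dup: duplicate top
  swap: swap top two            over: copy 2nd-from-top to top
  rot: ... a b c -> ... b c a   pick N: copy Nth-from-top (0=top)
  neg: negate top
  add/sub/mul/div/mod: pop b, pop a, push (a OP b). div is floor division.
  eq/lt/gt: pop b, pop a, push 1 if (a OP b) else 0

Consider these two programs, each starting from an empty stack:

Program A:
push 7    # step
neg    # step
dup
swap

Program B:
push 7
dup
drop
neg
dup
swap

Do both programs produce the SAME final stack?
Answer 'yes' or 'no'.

Answer: yes

Derivation:
Program A trace:
  After 'push 7': [7]
  After 'neg': [-7]
  After 'dup': [-7, -7]
  After 'swap': [-7, -7]
Program A final stack: [-7, -7]

Program B trace:
  After 'push 7': [7]
  After 'dup': [7, 7]
  After 'drop': [7]
  After 'neg': [-7]
  After 'dup': [-7, -7]
  After 'swap': [-7, -7]
Program B final stack: [-7, -7]
Same: yes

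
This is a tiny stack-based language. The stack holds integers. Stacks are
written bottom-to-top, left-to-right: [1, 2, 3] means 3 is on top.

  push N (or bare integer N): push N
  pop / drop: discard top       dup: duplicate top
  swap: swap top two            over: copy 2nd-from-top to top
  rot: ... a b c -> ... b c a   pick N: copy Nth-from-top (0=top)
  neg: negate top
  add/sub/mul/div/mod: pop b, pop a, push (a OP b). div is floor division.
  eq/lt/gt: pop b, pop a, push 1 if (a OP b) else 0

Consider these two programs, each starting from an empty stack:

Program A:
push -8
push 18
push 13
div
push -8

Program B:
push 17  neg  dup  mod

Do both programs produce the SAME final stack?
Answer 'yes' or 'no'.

Answer: no

Derivation:
Program A trace:
  After 'push -8': [-8]
  After 'push 18': [-8, 18]
  After 'push 13': [-8, 18, 13]
  After 'div': [-8, 1]
  After 'push -8': [-8, 1, -8]
Program A final stack: [-8, 1, -8]

Program B trace:
  After 'push 17': [17]
  After 'neg': [-17]
  After 'dup': [-17, -17]
  After 'mod': [0]
Program B final stack: [0]
Same: no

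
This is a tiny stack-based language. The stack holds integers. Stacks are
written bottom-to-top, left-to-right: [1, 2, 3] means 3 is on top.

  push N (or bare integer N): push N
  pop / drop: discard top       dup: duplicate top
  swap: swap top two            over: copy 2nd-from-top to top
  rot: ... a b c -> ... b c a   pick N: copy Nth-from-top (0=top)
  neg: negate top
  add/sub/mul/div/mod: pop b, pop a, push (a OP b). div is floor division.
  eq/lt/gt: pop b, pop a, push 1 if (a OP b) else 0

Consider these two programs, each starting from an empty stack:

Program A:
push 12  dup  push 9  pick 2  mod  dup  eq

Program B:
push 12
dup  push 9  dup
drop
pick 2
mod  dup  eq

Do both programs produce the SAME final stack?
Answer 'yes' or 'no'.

Answer: yes

Derivation:
Program A trace:
  After 'push 12': [12]
  After 'dup': [12, 12]
  After 'push 9': [12, 12, 9]
  After 'pick 2': [12, 12, 9, 12]
  After 'mod': [12, 12, 9]
  After 'dup': [12, 12, 9, 9]
  After 'eq': [12, 12, 1]
Program A final stack: [12, 12, 1]

Program B trace:
  After 'push 12': [12]
  After 'dup': [12, 12]
  After 'push 9': [12, 12, 9]
  After 'dup': [12, 12, 9, 9]
  After 'drop': [12, 12, 9]
  After 'pick 2': [12, 12, 9, 12]
  After 'mod': [12, 12, 9]
  After 'dup': [12, 12, 9, 9]
  After 'eq': [12, 12, 1]
Program B final stack: [12, 12, 1]
Same: yes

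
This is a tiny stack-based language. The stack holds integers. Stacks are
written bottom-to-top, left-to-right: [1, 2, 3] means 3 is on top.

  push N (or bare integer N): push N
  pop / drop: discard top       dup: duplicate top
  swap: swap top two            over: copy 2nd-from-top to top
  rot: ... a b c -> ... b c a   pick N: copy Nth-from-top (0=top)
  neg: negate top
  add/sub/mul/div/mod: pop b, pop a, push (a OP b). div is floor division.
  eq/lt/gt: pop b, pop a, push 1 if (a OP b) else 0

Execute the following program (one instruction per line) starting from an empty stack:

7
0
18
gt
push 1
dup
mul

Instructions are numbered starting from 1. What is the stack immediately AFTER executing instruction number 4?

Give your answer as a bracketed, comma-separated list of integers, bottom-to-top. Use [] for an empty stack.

Step 1 ('7'): [7]
Step 2 ('0'): [7, 0]
Step 3 ('18'): [7, 0, 18]
Step 4 ('gt'): [7, 0]

Answer: [7, 0]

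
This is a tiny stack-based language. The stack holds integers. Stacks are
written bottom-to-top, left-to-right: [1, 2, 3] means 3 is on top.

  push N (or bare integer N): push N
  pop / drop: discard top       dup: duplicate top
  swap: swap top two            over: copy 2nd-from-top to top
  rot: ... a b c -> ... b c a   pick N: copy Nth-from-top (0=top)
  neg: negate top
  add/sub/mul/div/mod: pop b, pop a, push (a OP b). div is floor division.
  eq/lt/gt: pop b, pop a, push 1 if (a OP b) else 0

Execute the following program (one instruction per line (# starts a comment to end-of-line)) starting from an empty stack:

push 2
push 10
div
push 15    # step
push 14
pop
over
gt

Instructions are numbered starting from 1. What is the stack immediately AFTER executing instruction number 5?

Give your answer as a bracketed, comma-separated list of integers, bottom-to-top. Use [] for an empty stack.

Answer: [0, 15, 14]

Derivation:
Step 1 ('push 2'): [2]
Step 2 ('push 10'): [2, 10]
Step 3 ('div'): [0]
Step 4 ('push 15'): [0, 15]
Step 5 ('push 14'): [0, 15, 14]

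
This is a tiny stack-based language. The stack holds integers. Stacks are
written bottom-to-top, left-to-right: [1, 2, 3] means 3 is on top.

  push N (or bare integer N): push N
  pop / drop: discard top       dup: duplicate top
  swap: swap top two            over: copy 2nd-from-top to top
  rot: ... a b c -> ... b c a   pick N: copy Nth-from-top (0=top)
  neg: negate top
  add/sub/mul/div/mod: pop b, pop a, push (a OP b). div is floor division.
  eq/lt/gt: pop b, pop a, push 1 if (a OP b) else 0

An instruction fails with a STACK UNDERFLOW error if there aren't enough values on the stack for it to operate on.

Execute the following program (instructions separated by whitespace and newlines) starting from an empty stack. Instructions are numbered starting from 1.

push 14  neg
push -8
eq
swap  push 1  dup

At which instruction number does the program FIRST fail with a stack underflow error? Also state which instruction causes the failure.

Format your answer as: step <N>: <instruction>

Step 1 ('push 14'): stack = [14], depth = 1
Step 2 ('neg'): stack = [-14], depth = 1
Step 3 ('push -8'): stack = [-14, -8], depth = 2
Step 4 ('eq'): stack = [0], depth = 1
Step 5 ('swap'): needs 2 value(s) but depth is 1 — STACK UNDERFLOW

Answer: step 5: swap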